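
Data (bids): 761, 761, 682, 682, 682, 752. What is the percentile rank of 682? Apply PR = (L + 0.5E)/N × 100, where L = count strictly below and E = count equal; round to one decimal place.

25.0

N = 6.
Strictly below 682: 0. Equal to 682: 3.
PR = (0 + 0.5·3)/6 × 100 = 25.0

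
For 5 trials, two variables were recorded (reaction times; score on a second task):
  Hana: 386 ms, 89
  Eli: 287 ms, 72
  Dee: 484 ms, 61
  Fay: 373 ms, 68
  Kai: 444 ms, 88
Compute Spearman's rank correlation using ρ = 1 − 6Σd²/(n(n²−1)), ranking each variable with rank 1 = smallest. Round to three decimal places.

-0.200

Ranks of variable 1: 3, 1, 5, 2, 4
Ranks of variable 2: 5, 3, 1, 2, 4
d = r₁ − r₂: -2, -2, 4, 0, 0
d²: 4, 4, 16, 0, 0; Σd² = 24
ρ = 1 − 6·24/(5·24) = 1 − 144/120 = -0.200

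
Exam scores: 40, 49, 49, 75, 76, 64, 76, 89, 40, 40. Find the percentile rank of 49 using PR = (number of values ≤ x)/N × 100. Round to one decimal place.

N = 10.
Strictly below 49: 3. Equal to 49: 2.
PR = 5/10 × 100 = 50.0

50.0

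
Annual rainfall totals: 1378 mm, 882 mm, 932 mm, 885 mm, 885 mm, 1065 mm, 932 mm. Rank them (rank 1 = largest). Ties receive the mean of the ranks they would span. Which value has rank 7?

882

Sorted (descending): 1378, 1065, 932, 932, 885, 885, 882
The 2 values of 932 occupy positions 3–4 → average rank (3+4)/2 = 3.5.
The 2 values of 885 occupy positions 5–6 → average rank (5+6)/2 = 5.5.
Rank 7 → value 882.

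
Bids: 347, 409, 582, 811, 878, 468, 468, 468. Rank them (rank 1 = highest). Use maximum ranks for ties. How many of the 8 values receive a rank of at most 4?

3

Sorted (descending): 878, 811, 582, 468, 468, 468, 409, 347
The 3 values of 468 occupy positions 4–6 → each gets rank 6.
Ranks ≤ 4: {1, 2, 3} → 3 values.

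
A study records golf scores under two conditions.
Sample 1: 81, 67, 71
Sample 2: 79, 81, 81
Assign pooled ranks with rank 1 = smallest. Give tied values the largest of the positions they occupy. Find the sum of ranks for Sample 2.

Sorted (ascending): 67, 71, 79, 81, 81, 81
The 3 values of 81 occupy positions 4–6 → each gets rank 6.
Sample 2 values → pooled ranks: 79→3, 81→6, 81→6
Rank sum = 3 + 6 + 6 = 15

15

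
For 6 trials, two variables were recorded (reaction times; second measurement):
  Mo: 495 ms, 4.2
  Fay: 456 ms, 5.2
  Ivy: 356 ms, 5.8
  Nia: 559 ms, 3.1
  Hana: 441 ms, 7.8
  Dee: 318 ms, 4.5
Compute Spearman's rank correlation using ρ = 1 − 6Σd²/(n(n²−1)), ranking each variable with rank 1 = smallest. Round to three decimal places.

-0.600

Ranks of variable 1: 5, 4, 2, 6, 3, 1
Ranks of variable 2: 2, 4, 5, 1, 6, 3
d = r₁ − r₂: 3, 0, -3, 5, -3, -2
d²: 9, 0, 9, 25, 9, 4; Σd² = 56
ρ = 1 − 6·56/(6·35) = 1 − 336/210 = -0.600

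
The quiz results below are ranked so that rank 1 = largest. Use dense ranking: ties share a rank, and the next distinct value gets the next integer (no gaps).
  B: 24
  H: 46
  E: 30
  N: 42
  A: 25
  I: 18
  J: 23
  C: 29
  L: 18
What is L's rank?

8

Sorted (descending): 46, 42, 30, 29, 25, 24, 23, 18, 18
The 2 values of 18 share dense rank 8.
Remaining distinct values take the next consecutive integers.
L has value 18 → rank 8.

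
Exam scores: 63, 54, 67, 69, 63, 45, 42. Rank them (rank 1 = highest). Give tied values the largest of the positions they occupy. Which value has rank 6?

45

Sorted (descending): 69, 67, 63, 63, 54, 45, 42
The 2 values of 63 occupy positions 3–4 → each gets rank 4.
Rank 6 → value 45.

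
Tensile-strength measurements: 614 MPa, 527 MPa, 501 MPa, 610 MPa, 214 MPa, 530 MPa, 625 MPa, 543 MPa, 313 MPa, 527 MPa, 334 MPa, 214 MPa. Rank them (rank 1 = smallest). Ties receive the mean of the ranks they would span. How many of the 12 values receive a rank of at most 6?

5

Sorted (ascending): 214, 214, 313, 334, 501, 527, 527, 530, 543, 610, 614, 625
The 2 values of 214 occupy positions 1–2 → average rank (1+2)/2 = 1.5.
The 2 values of 527 occupy positions 6–7 → average rank (6+7)/2 = 6.5.
Ranks ≤ 6: {1.5, 1.5, 3, 4, 5} → 5 values.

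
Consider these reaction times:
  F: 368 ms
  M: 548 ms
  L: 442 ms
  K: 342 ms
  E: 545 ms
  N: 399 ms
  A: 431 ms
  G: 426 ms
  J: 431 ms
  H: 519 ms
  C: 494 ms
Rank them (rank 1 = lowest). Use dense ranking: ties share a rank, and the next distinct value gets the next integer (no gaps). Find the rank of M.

Sorted (ascending): 342, 368, 399, 426, 431, 431, 442, 494, 519, 545, 548
The 2 values of 431 share dense rank 5.
Remaining distinct values take the next consecutive integers.
M has value 548 ms → rank 10.

10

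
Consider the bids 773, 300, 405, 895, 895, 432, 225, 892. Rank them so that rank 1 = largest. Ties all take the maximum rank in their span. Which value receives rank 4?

773

Sorted (descending): 895, 895, 892, 773, 432, 405, 300, 225
The 2 values of 895 occupy positions 1–2 → each gets rank 2.
Rank 4 → value 773.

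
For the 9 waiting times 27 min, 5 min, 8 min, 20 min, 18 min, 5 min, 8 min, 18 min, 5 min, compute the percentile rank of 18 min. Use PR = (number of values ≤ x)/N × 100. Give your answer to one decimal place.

77.8

N = 9.
Strictly below 18: 5. Equal to 18: 2.
PR = 7/9 × 100 = 77.8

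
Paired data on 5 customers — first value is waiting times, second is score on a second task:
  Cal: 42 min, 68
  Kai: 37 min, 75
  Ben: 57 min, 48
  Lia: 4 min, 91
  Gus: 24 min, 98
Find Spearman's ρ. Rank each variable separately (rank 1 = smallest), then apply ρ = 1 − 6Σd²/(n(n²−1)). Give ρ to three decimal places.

-0.900

Ranks of variable 1: 4, 3, 5, 1, 2
Ranks of variable 2: 2, 3, 1, 4, 5
d = r₁ − r₂: 2, 0, 4, -3, -3
d²: 4, 0, 16, 9, 9; Σd² = 38
ρ = 1 − 6·38/(5·24) = 1 − 228/120 = -0.900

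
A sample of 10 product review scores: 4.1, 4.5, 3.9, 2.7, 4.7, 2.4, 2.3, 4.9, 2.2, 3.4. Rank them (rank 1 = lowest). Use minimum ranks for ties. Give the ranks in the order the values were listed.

Sorted (ascending): 2.2, 2.3, 2.4, 2.7, 3.4, 3.9, 4.1, 4.5, 4.7, 4.9
No ties — each value takes its position as its rank.

7, 8, 6, 4, 9, 3, 2, 10, 1, 5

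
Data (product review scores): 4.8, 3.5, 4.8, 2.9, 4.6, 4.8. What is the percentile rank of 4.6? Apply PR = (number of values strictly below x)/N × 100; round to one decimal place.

N = 6.
Strictly below 4.6: 2. Equal to 4.6: 1.
PR = 2/6 × 100 = 33.3

33.3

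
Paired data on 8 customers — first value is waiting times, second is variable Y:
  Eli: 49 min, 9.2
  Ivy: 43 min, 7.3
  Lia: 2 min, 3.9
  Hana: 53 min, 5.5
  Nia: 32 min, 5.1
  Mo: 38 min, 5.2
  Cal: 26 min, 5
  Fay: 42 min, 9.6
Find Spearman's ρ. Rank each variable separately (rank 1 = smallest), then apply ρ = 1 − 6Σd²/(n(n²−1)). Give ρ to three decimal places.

0.786

Ranks of variable 1: 7, 6, 1, 8, 3, 4, 2, 5
Ranks of variable 2: 7, 6, 1, 5, 3, 4, 2, 8
d = r₁ − r₂: 0, 0, 0, 3, 0, 0, 0, -3
d²: 0, 0, 0, 9, 0, 0, 0, 9; Σd² = 18
ρ = 1 − 6·18/(8·63) = 1 − 108/504 = 0.786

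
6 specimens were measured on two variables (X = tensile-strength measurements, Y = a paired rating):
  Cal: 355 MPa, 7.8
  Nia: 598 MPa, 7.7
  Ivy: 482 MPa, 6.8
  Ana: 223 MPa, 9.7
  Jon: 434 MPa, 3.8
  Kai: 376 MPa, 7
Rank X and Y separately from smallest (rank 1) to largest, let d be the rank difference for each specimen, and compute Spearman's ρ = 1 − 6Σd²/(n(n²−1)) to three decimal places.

-0.600

Ranks of variable 1: 2, 6, 5, 1, 4, 3
Ranks of variable 2: 5, 4, 2, 6, 1, 3
d = r₁ − r₂: -3, 2, 3, -5, 3, 0
d²: 9, 4, 9, 25, 9, 0; Σd² = 56
ρ = 1 − 6·56/(6·35) = 1 − 336/210 = -0.600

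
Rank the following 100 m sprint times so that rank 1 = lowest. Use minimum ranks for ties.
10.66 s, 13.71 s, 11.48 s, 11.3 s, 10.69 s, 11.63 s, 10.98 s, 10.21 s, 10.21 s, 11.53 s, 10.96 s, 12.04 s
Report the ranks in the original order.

3, 12, 8, 7, 4, 10, 6, 1, 1, 9, 5, 11

Sorted (ascending): 10.21, 10.21, 10.66, 10.69, 10.96, 10.98, 11.3, 11.48, 11.53, 11.63, 12.04, 13.71
The 2 values of 10.21 occupy positions 1–2 → each gets rank 1.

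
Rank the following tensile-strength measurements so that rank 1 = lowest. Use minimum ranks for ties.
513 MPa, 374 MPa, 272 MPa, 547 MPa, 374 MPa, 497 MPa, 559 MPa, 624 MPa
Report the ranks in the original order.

Sorted (ascending): 272, 374, 374, 497, 513, 547, 559, 624
The 2 values of 374 occupy positions 2–3 → each gets rank 2.

5, 2, 1, 6, 2, 4, 7, 8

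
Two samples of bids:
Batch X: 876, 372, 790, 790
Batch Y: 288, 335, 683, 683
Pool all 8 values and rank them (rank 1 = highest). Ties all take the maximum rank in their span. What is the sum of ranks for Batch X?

Sorted (descending): 876, 790, 790, 683, 683, 372, 335, 288
The 2 values of 790 occupy positions 2–3 → each gets rank 3.
The 2 values of 683 occupy positions 4–5 → each gets rank 5.
Batch X values → pooled ranks: 876→1, 372→6, 790→3, 790→3
Rank sum = 1 + 6 + 3 + 3 = 13

13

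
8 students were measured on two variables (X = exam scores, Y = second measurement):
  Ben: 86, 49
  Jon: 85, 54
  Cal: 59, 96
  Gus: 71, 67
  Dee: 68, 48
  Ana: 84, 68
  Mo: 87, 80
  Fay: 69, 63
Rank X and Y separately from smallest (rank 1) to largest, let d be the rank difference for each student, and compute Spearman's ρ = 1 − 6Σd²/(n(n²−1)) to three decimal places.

Ranks of variable 1: 7, 6, 1, 4, 2, 5, 8, 3
Ranks of variable 2: 2, 3, 8, 5, 1, 6, 7, 4
d = r₁ − r₂: 5, 3, -7, -1, 1, -1, 1, -1
d²: 25, 9, 49, 1, 1, 1, 1, 1; Σd² = 88
ρ = 1 − 6·88/(8·63) = 1 − 528/504 = -0.048

-0.048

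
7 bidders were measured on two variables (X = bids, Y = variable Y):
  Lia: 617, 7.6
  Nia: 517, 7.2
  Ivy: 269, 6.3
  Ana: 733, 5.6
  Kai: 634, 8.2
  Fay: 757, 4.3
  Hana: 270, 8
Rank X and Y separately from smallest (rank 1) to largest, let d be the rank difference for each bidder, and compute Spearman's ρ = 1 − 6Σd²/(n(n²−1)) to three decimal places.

-0.393

Ranks of variable 1: 4, 3, 1, 6, 5, 7, 2
Ranks of variable 2: 5, 4, 3, 2, 7, 1, 6
d = r₁ − r₂: -1, -1, -2, 4, -2, 6, -4
d²: 1, 1, 4, 16, 4, 36, 16; Σd² = 78
ρ = 1 − 6·78/(7·48) = 1 − 468/336 = -0.393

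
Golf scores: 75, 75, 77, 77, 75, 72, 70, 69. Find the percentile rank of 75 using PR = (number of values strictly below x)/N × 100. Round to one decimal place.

37.5

N = 8.
Strictly below 75: 3. Equal to 75: 3.
PR = 3/8 × 100 = 37.5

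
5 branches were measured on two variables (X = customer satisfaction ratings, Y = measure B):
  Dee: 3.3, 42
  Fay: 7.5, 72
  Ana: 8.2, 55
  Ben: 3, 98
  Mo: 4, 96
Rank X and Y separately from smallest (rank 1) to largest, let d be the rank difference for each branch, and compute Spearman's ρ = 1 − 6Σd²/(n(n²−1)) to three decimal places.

Ranks of variable 1: 2, 4, 5, 1, 3
Ranks of variable 2: 1, 3, 2, 5, 4
d = r₁ − r₂: 1, 1, 3, -4, -1
d²: 1, 1, 9, 16, 1; Σd² = 28
ρ = 1 − 6·28/(5·24) = 1 − 168/120 = -0.400

-0.400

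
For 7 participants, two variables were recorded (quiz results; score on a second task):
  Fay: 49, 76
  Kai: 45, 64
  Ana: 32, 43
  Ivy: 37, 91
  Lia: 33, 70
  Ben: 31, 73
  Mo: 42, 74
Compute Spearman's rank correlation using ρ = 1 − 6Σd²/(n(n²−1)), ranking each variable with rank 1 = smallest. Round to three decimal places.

0.357

Ranks of variable 1: 7, 6, 2, 4, 3, 1, 5
Ranks of variable 2: 6, 2, 1, 7, 3, 4, 5
d = r₁ − r₂: 1, 4, 1, -3, 0, -3, 0
d²: 1, 16, 1, 9, 0, 9, 0; Σd² = 36
ρ = 1 − 6·36/(7·48) = 1 − 216/336 = 0.357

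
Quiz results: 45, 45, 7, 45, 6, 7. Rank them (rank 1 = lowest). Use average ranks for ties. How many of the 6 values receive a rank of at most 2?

1

Sorted (ascending): 6, 7, 7, 45, 45, 45
The 2 values of 7 occupy positions 2–3 → average rank (2+3)/2 = 2.5.
The 3 values of 45 occupy positions 4–6 → average rank 5.
Ranks ≤ 2: {1} → 1 value.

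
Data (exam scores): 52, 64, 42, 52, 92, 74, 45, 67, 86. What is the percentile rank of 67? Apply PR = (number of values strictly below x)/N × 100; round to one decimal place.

N = 9.
Strictly below 67: 5. Equal to 67: 1.
PR = 5/9 × 100 = 55.6

55.6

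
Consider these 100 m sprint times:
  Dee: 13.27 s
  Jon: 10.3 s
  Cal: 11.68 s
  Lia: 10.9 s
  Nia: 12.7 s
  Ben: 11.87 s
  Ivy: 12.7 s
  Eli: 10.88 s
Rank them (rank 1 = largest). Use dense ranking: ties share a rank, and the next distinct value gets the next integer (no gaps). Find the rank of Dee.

Sorted (descending): 13.27, 12.7, 12.7, 11.87, 11.68, 10.9, 10.88, 10.3
The 2 values of 12.7 share dense rank 2.
Remaining distinct values take the next consecutive integers.
Dee has value 13.27 s → rank 1.

1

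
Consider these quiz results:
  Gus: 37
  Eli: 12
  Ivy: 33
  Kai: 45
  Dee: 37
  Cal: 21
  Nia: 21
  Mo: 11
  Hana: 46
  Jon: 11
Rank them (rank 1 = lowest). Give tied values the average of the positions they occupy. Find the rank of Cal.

Sorted (ascending): 11, 11, 12, 21, 21, 33, 37, 37, 45, 46
The 2 values of 11 occupy positions 1–2 → average rank (1+2)/2 = 1.5.
The 2 values of 21 occupy positions 4–5 → average rank (4+5)/2 = 4.5.
The 2 values of 37 occupy positions 7–8 → average rank (7+8)/2 = 7.5.
Cal has value 21 → rank 4.5.

4.5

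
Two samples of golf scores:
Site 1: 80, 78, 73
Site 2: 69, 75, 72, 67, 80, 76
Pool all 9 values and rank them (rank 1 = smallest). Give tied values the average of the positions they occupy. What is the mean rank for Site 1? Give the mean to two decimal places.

6.50

Sorted (ascending): 67, 69, 72, 73, 75, 76, 78, 80, 80
The 2 values of 80 occupy positions 8–9 → average rank (8+9)/2 = 8.5.
Site 1 values → pooled ranks: 80→8.5, 78→7, 73→4
Mean rank = (8.5 + 7 + 4) / 3 = 6.50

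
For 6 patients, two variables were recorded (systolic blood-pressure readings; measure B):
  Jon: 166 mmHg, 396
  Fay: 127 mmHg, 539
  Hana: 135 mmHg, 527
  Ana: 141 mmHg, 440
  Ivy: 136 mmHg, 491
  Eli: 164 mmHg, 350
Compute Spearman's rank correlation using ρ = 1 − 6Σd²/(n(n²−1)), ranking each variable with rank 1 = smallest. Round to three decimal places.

-0.943

Ranks of variable 1: 6, 1, 2, 4, 3, 5
Ranks of variable 2: 2, 6, 5, 3, 4, 1
d = r₁ − r₂: 4, -5, -3, 1, -1, 4
d²: 16, 25, 9, 1, 1, 16; Σd² = 68
ρ = 1 − 6·68/(6·35) = 1 − 408/210 = -0.943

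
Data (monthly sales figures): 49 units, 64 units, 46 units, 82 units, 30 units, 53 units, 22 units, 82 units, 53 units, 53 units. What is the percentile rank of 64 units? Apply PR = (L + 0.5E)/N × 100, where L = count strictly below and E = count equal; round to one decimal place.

N = 10.
Strictly below 64: 7. Equal to 64: 1.
PR = (7 + 0.5·1)/10 × 100 = 75.0

75.0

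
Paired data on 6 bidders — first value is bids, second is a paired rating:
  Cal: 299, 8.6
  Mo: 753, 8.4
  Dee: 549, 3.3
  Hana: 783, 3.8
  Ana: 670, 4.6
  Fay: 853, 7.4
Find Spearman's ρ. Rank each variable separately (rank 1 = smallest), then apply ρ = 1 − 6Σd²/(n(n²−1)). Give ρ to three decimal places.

Ranks of variable 1: 1, 4, 2, 5, 3, 6
Ranks of variable 2: 6, 5, 1, 2, 3, 4
d = r₁ − r₂: -5, -1, 1, 3, 0, 2
d²: 25, 1, 1, 9, 0, 4; Σd² = 40
ρ = 1 − 6·40/(6·35) = 1 − 240/210 = -0.143

-0.143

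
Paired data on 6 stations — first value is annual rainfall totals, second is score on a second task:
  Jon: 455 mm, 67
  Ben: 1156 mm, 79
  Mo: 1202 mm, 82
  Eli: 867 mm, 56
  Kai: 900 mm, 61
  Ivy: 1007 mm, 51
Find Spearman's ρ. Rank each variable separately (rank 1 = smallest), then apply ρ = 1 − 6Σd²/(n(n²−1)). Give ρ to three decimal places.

0.486

Ranks of variable 1: 1, 5, 6, 2, 3, 4
Ranks of variable 2: 4, 5, 6, 2, 3, 1
d = r₁ − r₂: -3, 0, 0, 0, 0, 3
d²: 9, 0, 0, 0, 0, 9; Σd² = 18
ρ = 1 − 6·18/(6·35) = 1 − 108/210 = 0.486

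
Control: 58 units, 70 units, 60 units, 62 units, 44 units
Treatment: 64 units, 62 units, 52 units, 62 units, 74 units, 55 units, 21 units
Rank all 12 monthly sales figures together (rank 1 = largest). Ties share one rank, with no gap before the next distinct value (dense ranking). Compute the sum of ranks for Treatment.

37

Sorted (descending): 74, 70, 64, 62, 62, 62, 60, 58, 55, 52, 44, 21
The 3 values of 62 share dense rank 4.
Remaining distinct values take the next consecutive integers.
Treatment values → pooled ranks: 64→3, 62→4, 52→8, 62→4, 74→1, 55→7, 21→10
Rank sum = 3 + 4 + 8 + 4 + 1 + 7 + 10 = 37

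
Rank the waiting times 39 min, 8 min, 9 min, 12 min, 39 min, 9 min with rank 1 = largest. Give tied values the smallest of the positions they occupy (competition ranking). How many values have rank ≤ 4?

5

Sorted (descending): 39, 39, 12, 9, 9, 8
The 2 values of 39 occupy positions 1–2 → each gets rank 1.
The 2 values of 9 occupy positions 4–5 → each gets rank 4.
Ranks ≤ 4: {1, 1, 3, 4, 4} → 5 values.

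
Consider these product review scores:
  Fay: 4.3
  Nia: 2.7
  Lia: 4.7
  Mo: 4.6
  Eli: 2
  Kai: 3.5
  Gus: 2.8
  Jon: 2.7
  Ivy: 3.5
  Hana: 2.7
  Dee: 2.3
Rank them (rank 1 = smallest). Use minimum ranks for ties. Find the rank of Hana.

3

Sorted (ascending): 2, 2.3, 2.7, 2.7, 2.7, 2.8, 3.5, 3.5, 4.3, 4.6, 4.7
The 3 values of 2.7 occupy positions 3–5 → each gets rank 3.
The 2 values of 3.5 occupy positions 7–8 → each gets rank 7.
Hana has value 2.7 → rank 3.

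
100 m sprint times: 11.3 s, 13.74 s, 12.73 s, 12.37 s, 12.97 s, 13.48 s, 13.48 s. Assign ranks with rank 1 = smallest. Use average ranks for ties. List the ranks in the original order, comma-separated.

Sorted (ascending): 11.3, 12.37, 12.73, 12.97, 13.48, 13.48, 13.74
The 2 values of 13.48 occupy positions 5–6 → average rank (5+6)/2 = 5.5.

1, 7, 3, 2, 4, 5.5, 5.5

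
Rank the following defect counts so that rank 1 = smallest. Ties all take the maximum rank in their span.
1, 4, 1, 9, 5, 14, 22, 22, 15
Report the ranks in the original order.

Sorted (ascending): 1, 1, 4, 5, 9, 14, 15, 22, 22
The 2 values of 1 occupy positions 1–2 → each gets rank 2.
The 2 values of 22 occupy positions 8–9 → each gets rank 9.

2, 3, 2, 5, 4, 6, 9, 9, 7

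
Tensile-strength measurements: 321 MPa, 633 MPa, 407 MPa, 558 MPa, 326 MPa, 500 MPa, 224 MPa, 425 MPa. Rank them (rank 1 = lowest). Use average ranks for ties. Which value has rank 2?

321

Sorted (ascending): 224, 321, 326, 407, 425, 500, 558, 633
No ties — each value takes its position as its rank.
Rank 2 → value 321.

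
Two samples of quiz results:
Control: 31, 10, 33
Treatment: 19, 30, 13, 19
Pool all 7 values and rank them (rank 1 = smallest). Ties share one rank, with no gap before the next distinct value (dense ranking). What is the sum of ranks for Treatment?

12

Sorted (ascending): 10, 13, 19, 19, 30, 31, 33
The 2 values of 19 share dense rank 3.
Remaining distinct values take the next consecutive integers.
Treatment values → pooled ranks: 19→3, 30→4, 13→2, 19→3
Rank sum = 3 + 4 + 2 + 3 = 12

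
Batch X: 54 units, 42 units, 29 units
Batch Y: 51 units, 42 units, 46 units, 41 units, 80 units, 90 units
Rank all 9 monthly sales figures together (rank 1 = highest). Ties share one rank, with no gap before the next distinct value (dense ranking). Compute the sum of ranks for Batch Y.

25

Sorted (descending): 90, 80, 54, 51, 46, 42, 42, 41, 29
The 2 values of 42 share dense rank 6.
Remaining distinct values take the next consecutive integers.
Batch Y values → pooled ranks: 51→4, 42→6, 46→5, 41→7, 80→2, 90→1
Rank sum = 4 + 6 + 5 + 7 + 2 + 1 = 25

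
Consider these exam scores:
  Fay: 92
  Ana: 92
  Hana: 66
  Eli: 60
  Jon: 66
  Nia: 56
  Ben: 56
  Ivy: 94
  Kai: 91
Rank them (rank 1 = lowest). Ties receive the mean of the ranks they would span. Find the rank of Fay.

Sorted (ascending): 56, 56, 60, 66, 66, 91, 92, 92, 94
The 2 values of 56 occupy positions 1–2 → average rank (1+2)/2 = 1.5.
The 2 values of 66 occupy positions 4–5 → average rank (4+5)/2 = 4.5.
The 2 values of 92 occupy positions 7–8 → average rank (7+8)/2 = 7.5.
Fay has value 92 → rank 7.5.

7.5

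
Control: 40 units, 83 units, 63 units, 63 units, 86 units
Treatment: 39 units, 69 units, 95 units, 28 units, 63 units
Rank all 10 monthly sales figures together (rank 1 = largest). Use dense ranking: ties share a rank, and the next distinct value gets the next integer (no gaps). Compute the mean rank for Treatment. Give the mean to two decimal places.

Sorted (descending): 95, 86, 83, 69, 63, 63, 63, 40, 39, 28
The 3 values of 63 share dense rank 5.
Remaining distinct values take the next consecutive integers.
Treatment values → pooled ranks: 39→7, 69→4, 95→1, 28→8, 63→5
Mean rank = (7 + 4 + 1 + 8 + 5) / 5 = 5.00

5.00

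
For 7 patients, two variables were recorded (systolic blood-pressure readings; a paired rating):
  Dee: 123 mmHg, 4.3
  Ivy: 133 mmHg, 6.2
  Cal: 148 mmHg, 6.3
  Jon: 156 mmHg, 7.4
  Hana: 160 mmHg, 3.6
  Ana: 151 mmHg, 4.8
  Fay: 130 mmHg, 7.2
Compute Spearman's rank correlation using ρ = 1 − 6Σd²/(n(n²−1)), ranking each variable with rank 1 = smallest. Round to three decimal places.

-0.071

Ranks of variable 1: 1, 3, 4, 6, 7, 5, 2
Ranks of variable 2: 2, 4, 5, 7, 1, 3, 6
d = r₁ − r₂: -1, -1, -1, -1, 6, 2, -4
d²: 1, 1, 1, 1, 36, 4, 16; Σd² = 60
ρ = 1 − 6·60/(7·48) = 1 − 360/336 = -0.071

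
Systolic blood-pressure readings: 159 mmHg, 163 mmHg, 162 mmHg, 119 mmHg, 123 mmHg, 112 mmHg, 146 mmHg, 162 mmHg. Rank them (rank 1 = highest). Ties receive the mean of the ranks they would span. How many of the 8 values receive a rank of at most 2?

Sorted (descending): 163, 162, 162, 159, 146, 123, 119, 112
The 2 values of 162 occupy positions 2–3 → average rank (2+3)/2 = 2.5.
Ranks ≤ 2: {1} → 1 value.

1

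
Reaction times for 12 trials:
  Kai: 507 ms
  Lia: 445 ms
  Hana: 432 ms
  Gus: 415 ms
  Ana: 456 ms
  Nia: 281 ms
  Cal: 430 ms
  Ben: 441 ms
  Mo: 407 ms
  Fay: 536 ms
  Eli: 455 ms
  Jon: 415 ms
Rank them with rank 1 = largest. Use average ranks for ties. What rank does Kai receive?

2

Sorted (descending): 536, 507, 456, 455, 445, 441, 432, 430, 415, 415, 407, 281
The 2 values of 415 occupy positions 9–10 → average rank (9+10)/2 = 9.5.
Kai has value 507 ms → rank 2.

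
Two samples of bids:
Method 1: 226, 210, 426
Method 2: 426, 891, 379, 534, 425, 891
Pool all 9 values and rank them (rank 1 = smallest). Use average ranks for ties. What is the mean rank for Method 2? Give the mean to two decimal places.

6.08

Sorted (ascending): 210, 226, 379, 425, 426, 426, 534, 891, 891
The 2 values of 426 occupy positions 5–6 → average rank (5+6)/2 = 5.5.
The 2 values of 891 occupy positions 8–9 → average rank (8+9)/2 = 8.5.
Method 2 values → pooled ranks: 426→5.5, 891→8.5, 379→3, 534→7, 425→4, 891→8.5
Mean rank = (5.5 + 8.5 + 3 + 7 + 4 + 8.5) / 6 = 6.08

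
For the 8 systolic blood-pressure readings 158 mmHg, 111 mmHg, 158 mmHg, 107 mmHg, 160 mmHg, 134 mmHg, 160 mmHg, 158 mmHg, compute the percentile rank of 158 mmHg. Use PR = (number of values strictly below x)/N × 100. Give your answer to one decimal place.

N = 8.
Strictly below 158: 3. Equal to 158: 3.
PR = 3/8 × 100 = 37.5

37.5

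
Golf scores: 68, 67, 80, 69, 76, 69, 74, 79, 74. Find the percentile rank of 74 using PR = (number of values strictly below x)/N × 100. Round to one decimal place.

44.4

N = 9.
Strictly below 74: 4. Equal to 74: 2.
PR = 4/9 × 100 = 44.4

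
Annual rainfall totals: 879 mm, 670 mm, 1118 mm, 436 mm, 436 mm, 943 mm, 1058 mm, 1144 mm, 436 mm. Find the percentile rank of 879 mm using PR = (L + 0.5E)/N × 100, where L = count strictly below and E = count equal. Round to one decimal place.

50.0

N = 9.
Strictly below 879: 4. Equal to 879: 1.
PR = (4 + 0.5·1)/9 × 100 = 50.0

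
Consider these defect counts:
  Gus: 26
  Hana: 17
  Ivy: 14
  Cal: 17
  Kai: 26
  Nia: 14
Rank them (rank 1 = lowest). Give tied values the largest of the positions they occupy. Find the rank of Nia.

Sorted (ascending): 14, 14, 17, 17, 26, 26
The 2 values of 14 occupy positions 1–2 → each gets rank 2.
The 2 values of 17 occupy positions 3–4 → each gets rank 4.
The 2 values of 26 occupy positions 5–6 → each gets rank 6.
Nia has value 14 → rank 2.

2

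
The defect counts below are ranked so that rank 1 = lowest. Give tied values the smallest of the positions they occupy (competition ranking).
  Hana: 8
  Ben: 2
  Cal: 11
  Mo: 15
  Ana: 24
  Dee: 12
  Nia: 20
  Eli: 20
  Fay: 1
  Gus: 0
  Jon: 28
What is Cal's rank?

5

Sorted (ascending): 0, 1, 2, 8, 11, 12, 15, 20, 20, 24, 28
The 2 values of 20 occupy positions 8–9 → each gets rank 8.
Cal has value 11 → rank 5.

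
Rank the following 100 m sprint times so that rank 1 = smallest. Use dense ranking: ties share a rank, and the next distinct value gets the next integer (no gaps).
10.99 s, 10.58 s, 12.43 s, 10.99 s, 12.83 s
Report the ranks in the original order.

Sorted (ascending): 10.58, 10.99, 10.99, 12.43, 12.83
The 2 values of 10.99 share dense rank 2.
Remaining distinct values take the next consecutive integers.

2, 1, 3, 2, 4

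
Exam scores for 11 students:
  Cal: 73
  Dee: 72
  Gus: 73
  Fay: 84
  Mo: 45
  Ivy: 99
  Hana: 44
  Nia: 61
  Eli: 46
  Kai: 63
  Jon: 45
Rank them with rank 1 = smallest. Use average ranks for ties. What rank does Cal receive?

Sorted (ascending): 44, 45, 45, 46, 61, 63, 72, 73, 73, 84, 99
The 2 values of 45 occupy positions 2–3 → average rank (2+3)/2 = 2.5.
The 2 values of 73 occupy positions 8–9 → average rank (8+9)/2 = 8.5.
Cal has value 73 → rank 8.5.

8.5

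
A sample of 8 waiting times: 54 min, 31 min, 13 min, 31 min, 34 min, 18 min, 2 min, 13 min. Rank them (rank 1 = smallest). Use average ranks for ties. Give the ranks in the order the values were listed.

Sorted (ascending): 2, 13, 13, 18, 31, 31, 34, 54
The 2 values of 13 occupy positions 2–3 → average rank (2+3)/2 = 2.5.
The 2 values of 31 occupy positions 5–6 → average rank (5+6)/2 = 5.5.

8, 5.5, 2.5, 5.5, 7, 4, 1, 2.5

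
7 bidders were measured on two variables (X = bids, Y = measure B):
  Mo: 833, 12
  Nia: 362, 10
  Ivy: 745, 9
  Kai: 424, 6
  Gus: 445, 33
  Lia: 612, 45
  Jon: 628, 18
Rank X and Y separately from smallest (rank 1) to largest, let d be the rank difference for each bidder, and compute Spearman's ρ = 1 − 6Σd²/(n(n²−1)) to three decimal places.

0.143

Ranks of variable 1: 7, 1, 6, 2, 3, 4, 5
Ranks of variable 2: 4, 3, 2, 1, 6, 7, 5
d = r₁ − r₂: 3, -2, 4, 1, -3, -3, 0
d²: 9, 4, 16, 1, 9, 9, 0; Σd² = 48
ρ = 1 − 6·48/(7·48) = 1 − 288/336 = 0.143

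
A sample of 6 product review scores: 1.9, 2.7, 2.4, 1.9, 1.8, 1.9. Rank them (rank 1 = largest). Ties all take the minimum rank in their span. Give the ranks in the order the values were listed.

Sorted (descending): 2.7, 2.4, 1.9, 1.9, 1.9, 1.8
The 3 values of 1.9 occupy positions 3–5 → each gets rank 3.

3, 1, 2, 3, 6, 3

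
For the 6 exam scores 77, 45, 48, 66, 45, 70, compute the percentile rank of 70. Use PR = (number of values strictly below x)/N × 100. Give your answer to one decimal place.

N = 6.
Strictly below 70: 4. Equal to 70: 1.
PR = 4/6 × 100 = 66.7

66.7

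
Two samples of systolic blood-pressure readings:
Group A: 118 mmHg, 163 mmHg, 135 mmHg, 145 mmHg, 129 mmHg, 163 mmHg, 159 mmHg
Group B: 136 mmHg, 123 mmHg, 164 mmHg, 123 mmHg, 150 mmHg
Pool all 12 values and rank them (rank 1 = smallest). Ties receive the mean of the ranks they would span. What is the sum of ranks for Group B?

Sorted (ascending): 118, 123, 123, 129, 135, 136, 145, 150, 159, 163, 163, 164
The 2 values of 123 occupy positions 2–3 → average rank (2+3)/2 = 2.5.
The 2 values of 163 occupy positions 10–11 → average rank (10+11)/2 = 10.5.
Group B values → pooled ranks: 136→6, 123→2.5, 164→12, 123→2.5, 150→8
Rank sum = 6 + 2.5 + 12 + 2.5 + 8 = 31

31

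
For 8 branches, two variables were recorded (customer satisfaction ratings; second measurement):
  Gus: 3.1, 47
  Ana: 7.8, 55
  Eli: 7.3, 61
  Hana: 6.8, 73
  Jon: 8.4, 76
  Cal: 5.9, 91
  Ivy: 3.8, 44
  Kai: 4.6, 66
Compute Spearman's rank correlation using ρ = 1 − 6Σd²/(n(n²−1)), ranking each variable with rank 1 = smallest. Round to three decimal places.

0.476

Ranks of variable 1: 1, 7, 6, 5, 8, 4, 2, 3
Ranks of variable 2: 2, 3, 4, 6, 7, 8, 1, 5
d = r₁ − r₂: -1, 4, 2, -1, 1, -4, 1, -2
d²: 1, 16, 4, 1, 1, 16, 1, 4; Σd² = 44
ρ = 1 − 6·44/(8·63) = 1 − 264/504 = 0.476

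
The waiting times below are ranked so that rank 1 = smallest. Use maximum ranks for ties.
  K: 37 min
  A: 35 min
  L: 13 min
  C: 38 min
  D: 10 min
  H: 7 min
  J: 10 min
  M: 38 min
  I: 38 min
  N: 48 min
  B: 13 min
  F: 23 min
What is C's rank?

Sorted (ascending): 7, 10, 10, 13, 13, 23, 35, 37, 38, 38, 38, 48
The 2 values of 10 occupy positions 2–3 → each gets rank 3.
The 2 values of 13 occupy positions 4–5 → each gets rank 5.
The 3 values of 38 occupy positions 9–11 → each gets rank 11.
C has value 38 min → rank 11.

11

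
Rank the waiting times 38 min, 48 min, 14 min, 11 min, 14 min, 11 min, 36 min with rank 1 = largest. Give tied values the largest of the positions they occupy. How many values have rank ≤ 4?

Sorted (descending): 48, 38, 36, 14, 14, 11, 11
The 2 values of 14 occupy positions 4–5 → each gets rank 5.
The 2 values of 11 occupy positions 6–7 → each gets rank 7.
Ranks ≤ 4: {1, 2, 3} → 3 values.

3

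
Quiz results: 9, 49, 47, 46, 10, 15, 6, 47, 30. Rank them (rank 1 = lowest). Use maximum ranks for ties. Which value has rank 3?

Sorted (ascending): 6, 9, 10, 15, 30, 46, 47, 47, 49
The 2 values of 47 occupy positions 7–8 → each gets rank 8.
Rank 3 → value 10.

10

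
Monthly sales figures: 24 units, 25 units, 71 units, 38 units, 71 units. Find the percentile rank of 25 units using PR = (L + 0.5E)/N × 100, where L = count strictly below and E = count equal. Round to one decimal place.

30.0

N = 5.
Strictly below 25: 1. Equal to 25: 1.
PR = (1 + 0.5·1)/5 × 100 = 30.0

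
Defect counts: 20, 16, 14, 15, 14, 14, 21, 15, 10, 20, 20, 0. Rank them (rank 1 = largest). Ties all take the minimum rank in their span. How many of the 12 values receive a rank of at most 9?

Sorted (descending): 21, 20, 20, 20, 16, 15, 15, 14, 14, 14, 10, 0
The 3 values of 20 occupy positions 2–4 → each gets rank 2.
The 2 values of 15 occupy positions 6–7 → each gets rank 6.
The 3 values of 14 occupy positions 8–10 → each gets rank 8.
Ranks ≤ 9: {1, 2, 2, 2, 5, 6, 6, 8, 8, 8} → 10 values.

10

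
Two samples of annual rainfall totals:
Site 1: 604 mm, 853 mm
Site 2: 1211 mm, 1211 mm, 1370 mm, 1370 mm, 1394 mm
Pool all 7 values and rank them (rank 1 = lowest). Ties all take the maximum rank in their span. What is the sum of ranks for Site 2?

Sorted (ascending): 604, 853, 1211, 1211, 1370, 1370, 1394
The 2 values of 1211 occupy positions 3–4 → each gets rank 4.
The 2 values of 1370 occupy positions 5–6 → each gets rank 6.
Site 2 values → pooled ranks: 1211→4, 1211→4, 1370→6, 1370→6, 1394→7
Rank sum = 4 + 4 + 6 + 6 + 7 = 27

27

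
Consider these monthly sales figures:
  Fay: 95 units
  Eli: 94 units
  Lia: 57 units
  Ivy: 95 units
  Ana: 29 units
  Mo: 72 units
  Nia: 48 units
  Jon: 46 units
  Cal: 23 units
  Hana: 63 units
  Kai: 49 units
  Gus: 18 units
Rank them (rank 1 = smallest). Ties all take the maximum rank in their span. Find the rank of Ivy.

12

Sorted (ascending): 18, 23, 29, 46, 48, 49, 57, 63, 72, 94, 95, 95
The 2 values of 95 occupy positions 11–12 → each gets rank 12.
Ivy has value 95 units → rank 12.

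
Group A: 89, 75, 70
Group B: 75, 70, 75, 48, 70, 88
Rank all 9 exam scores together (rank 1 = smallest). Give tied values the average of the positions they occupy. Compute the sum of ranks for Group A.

18

Sorted (ascending): 48, 70, 70, 70, 75, 75, 75, 88, 89
The 3 values of 70 occupy positions 2–4 → average rank 3.
The 3 values of 75 occupy positions 5–7 → average rank 6.
Group A values → pooled ranks: 89→9, 75→6, 70→3
Rank sum = 9 + 6 + 3 = 18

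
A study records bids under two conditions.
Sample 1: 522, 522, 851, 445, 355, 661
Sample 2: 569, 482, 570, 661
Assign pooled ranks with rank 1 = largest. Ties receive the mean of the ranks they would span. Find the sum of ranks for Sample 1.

35.5

Sorted (descending): 851, 661, 661, 570, 569, 522, 522, 482, 445, 355
The 2 values of 661 occupy positions 2–3 → average rank (2+3)/2 = 2.5.
The 2 values of 522 occupy positions 6–7 → average rank (6+7)/2 = 6.5.
Sample 1 values → pooled ranks: 522→6.5, 522→6.5, 851→1, 445→9, 355→10, 661→2.5
Rank sum = 6.5 + 6.5 + 1 + 9 + 10 + 2.5 = 35.5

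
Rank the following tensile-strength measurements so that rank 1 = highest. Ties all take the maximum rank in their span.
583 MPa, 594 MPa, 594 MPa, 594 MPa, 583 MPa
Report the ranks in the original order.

5, 3, 3, 3, 5

Sorted (descending): 594, 594, 594, 583, 583
The 3 values of 594 occupy positions 1–3 → each gets rank 3.
The 2 values of 583 occupy positions 4–5 → each gets rank 5.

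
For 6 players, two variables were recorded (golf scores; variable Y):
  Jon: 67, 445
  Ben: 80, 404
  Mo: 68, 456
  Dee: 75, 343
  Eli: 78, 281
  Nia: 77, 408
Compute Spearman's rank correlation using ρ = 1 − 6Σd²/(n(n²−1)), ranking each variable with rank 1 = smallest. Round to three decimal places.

Ranks of variable 1: 1, 6, 2, 3, 5, 4
Ranks of variable 2: 5, 3, 6, 2, 1, 4
d = r₁ − r₂: -4, 3, -4, 1, 4, 0
d²: 16, 9, 16, 1, 16, 0; Σd² = 58
ρ = 1 − 6·58/(6·35) = 1 − 348/210 = -0.657

-0.657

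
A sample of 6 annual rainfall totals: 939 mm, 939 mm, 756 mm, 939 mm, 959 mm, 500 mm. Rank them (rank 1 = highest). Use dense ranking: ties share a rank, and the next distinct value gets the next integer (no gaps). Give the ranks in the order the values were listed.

Sorted (descending): 959, 939, 939, 939, 756, 500
The 3 values of 939 share dense rank 2.
Remaining distinct values take the next consecutive integers.

2, 2, 3, 2, 1, 4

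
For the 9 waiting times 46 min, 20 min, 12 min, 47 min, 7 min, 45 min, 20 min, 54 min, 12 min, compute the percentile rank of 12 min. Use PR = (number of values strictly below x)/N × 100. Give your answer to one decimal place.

11.1

N = 9.
Strictly below 12: 1. Equal to 12: 2.
PR = 1/9 × 100 = 11.1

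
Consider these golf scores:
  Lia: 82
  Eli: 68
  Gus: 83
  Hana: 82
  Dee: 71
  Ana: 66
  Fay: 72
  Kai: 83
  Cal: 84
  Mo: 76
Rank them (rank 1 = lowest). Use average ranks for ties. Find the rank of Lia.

Sorted (ascending): 66, 68, 71, 72, 76, 82, 82, 83, 83, 84
The 2 values of 82 occupy positions 6–7 → average rank (6+7)/2 = 6.5.
The 2 values of 83 occupy positions 8–9 → average rank (8+9)/2 = 8.5.
Lia has value 82 → rank 6.5.

6.5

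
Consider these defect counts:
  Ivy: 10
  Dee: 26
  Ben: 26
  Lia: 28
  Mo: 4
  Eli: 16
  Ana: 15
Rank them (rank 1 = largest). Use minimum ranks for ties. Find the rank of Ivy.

Sorted (descending): 28, 26, 26, 16, 15, 10, 4
The 2 values of 26 occupy positions 2–3 → each gets rank 2.
Ivy has value 10 → rank 6.

6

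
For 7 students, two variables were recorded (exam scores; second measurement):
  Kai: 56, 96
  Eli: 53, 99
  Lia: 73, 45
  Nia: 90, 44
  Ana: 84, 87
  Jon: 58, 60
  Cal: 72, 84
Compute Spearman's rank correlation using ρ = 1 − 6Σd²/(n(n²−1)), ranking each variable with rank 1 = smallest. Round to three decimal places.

-0.750

Ranks of variable 1: 2, 1, 5, 7, 6, 3, 4
Ranks of variable 2: 6, 7, 2, 1, 5, 3, 4
d = r₁ − r₂: -4, -6, 3, 6, 1, 0, 0
d²: 16, 36, 9, 36, 1, 0, 0; Σd² = 98
ρ = 1 − 6·98/(7·48) = 1 − 588/336 = -0.750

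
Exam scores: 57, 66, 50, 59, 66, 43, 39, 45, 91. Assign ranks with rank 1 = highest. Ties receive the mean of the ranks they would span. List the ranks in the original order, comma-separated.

5, 2.5, 6, 4, 2.5, 8, 9, 7, 1

Sorted (descending): 91, 66, 66, 59, 57, 50, 45, 43, 39
The 2 values of 66 occupy positions 2–3 → average rank (2+3)/2 = 2.5.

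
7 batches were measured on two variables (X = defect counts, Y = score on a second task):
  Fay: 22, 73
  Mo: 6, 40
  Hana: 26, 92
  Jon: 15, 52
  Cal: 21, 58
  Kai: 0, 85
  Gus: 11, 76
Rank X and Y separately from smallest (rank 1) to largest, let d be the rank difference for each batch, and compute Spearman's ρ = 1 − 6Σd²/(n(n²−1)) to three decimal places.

0.250

Ranks of variable 1: 6, 2, 7, 4, 5, 1, 3
Ranks of variable 2: 4, 1, 7, 2, 3, 6, 5
d = r₁ − r₂: 2, 1, 0, 2, 2, -5, -2
d²: 4, 1, 0, 4, 4, 25, 4; Σd² = 42
ρ = 1 − 6·42/(7·48) = 1 − 252/336 = 0.250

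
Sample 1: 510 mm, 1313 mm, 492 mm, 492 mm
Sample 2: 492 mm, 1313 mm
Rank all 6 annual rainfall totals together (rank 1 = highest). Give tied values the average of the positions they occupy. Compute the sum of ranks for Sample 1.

Sorted (descending): 1313, 1313, 510, 492, 492, 492
The 2 values of 1313 occupy positions 1–2 → average rank (1+2)/2 = 1.5.
The 3 values of 492 occupy positions 4–6 → average rank 5.
Sample 1 values → pooled ranks: 510→3, 1313→1.5, 492→5, 492→5
Rank sum = 3 + 1.5 + 5 + 5 = 14.5

14.5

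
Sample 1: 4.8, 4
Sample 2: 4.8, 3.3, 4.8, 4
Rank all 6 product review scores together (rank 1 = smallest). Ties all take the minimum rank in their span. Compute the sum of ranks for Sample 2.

Sorted (ascending): 3.3, 4, 4, 4.8, 4.8, 4.8
The 2 values of 4 occupy positions 2–3 → each gets rank 2.
The 3 values of 4.8 occupy positions 4–6 → each gets rank 4.
Sample 2 values → pooled ranks: 4.8→4, 3.3→1, 4.8→4, 4→2
Rank sum = 4 + 1 + 4 + 2 = 11

11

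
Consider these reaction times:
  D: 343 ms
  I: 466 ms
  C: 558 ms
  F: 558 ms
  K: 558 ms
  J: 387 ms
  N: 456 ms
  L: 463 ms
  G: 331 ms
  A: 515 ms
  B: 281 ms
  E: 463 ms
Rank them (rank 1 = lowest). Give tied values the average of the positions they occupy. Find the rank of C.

11

Sorted (ascending): 281, 331, 343, 387, 456, 463, 463, 466, 515, 558, 558, 558
The 2 values of 463 occupy positions 6–7 → average rank (6+7)/2 = 6.5.
The 3 values of 558 occupy positions 10–12 → average rank 11.
C has value 558 ms → rank 11.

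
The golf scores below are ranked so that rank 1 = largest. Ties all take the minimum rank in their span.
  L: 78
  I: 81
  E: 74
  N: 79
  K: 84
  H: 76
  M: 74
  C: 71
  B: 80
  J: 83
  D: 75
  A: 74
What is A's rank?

Sorted (descending): 84, 83, 81, 80, 79, 78, 76, 75, 74, 74, 74, 71
The 3 values of 74 occupy positions 9–11 → each gets rank 9.
A has value 74 → rank 9.

9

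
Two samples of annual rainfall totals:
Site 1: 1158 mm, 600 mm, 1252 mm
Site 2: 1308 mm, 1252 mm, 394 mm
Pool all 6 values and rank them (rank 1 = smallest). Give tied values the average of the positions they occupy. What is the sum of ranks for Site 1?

Sorted (ascending): 394, 600, 1158, 1252, 1252, 1308
The 2 values of 1252 occupy positions 4–5 → average rank (4+5)/2 = 4.5.
Site 1 values → pooled ranks: 1158→3, 600→2, 1252→4.5
Rank sum = 3 + 2 + 4.5 = 9.5

9.5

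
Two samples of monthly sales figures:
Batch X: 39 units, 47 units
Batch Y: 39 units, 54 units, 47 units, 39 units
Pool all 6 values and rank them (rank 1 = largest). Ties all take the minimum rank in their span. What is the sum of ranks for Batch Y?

11

Sorted (descending): 54, 47, 47, 39, 39, 39
The 2 values of 47 occupy positions 2–3 → each gets rank 2.
The 3 values of 39 occupy positions 4–6 → each gets rank 4.
Batch Y values → pooled ranks: 39→4, 54→1, 47→2, 39→4
Rank sum = 4 + 1 + 2 + 4 = 11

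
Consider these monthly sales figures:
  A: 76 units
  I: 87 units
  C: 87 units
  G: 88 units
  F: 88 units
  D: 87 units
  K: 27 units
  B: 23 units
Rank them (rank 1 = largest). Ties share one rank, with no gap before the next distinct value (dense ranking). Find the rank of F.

1

Sorted (descending): 88, 88, 87, 87, 87, 76, 27, 23
The 2 values of 88 share dense rank 1.
The 3 values of 87 share dense rank 2.
Remaining distinct values take the next consecutive integers.
F has value 88 units → rank 1.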